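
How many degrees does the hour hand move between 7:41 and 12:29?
The hour hand moves 0.5 degrees per minute.
Time elapsed: 12:29 - 7:41 = 288 minutes
Angular displacement: 288 x 0.5 = 144 degrees

Final answer: 144 degrees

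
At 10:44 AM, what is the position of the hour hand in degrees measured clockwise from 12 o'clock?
The hour hand moves 30 degrees per hour and 0.5 degrees per minute.
At 10:44: (10) x 30 + 44 x 0.5 = 300 + 22 = 322 degrees

Final answer: 322 degrees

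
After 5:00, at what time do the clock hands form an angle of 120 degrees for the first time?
At t minutes past 5:00, the hour hand is at 30 x 5 + 0.5t degrees and the minute hand is at 6t degrees.
The smaller angle between them is 120 degrees when |30H - 5.5t| = 120 or |30H - 5.5t| = 240.
With H = 5, solve 30 x 5 - 5.5t = +/- target for each target:
  t = (30 x 5 - 120) / 5.5 = 5.45
  t = (30 x 5 + 120) / 5.5 = 49.09
  t = (30 x 5 - 240) / 5.5 = -16.36 (outside (0, 60))
  t = (30 x 5 + 240) / 5.5 = 70.91 (outside (0, 60))
Valid solutions in (0, 60): {5.45, 49.09} minutes.
The first occurrence is t = 5.45 minutes.
The hands form a 120-degree angle at 5.45 minutes past 5:00.

Final answer: 5.45 minutes past 5:00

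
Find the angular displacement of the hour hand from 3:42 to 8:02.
The hour hand moves 0.5 degrees per minute.
Time elapsed: 8:02 - 3:42 = 260 minutes
Angular displacement: 260 x 0.5 = 130 degrees

Final answer: 130 degrees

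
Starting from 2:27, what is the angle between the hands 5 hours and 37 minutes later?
First find the time 5 hours and 37 minutes after 2:27.
Total minutes: 2 x 60 + 27 + 5 x 60 + 37 = 484.
484 mod 720 = 484 minutes = 8:04.
Now compute the angle at 8:04:
Hour hand: 8 x 30 + 4 x 0.5 = 242 degrees
Minute hand: 4 x 6 = 24 degrees
Difference: |242 - 24| = 218 degrees
Smaller angle: 360 - 218 = 142 degrees

Final answer: 142 degrees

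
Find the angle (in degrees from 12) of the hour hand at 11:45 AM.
The hour hand moves 30 degrees per hour and 0.5 degrees per minute.
At 11:45: (11) x 30 + 45 x 0.5 = 330 + 22.5 = 352.5 degrees

Final answer: 352.5 degrees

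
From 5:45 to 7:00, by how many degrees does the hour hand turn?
The hour hand moves 0.5 degrees per minute.
Time elapsed: 7:00 - 5:45 = 75 minutes
Angular displacement: 75 x 0.5 = 37.5 degrees

Final answer: 37.5 degrees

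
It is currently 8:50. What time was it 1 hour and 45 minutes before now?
Starting time: 8:50 = 530 total minutes past 12:00
Subtracting: 1 hour and 45 minutes = 105 minutes
530 - 105 = 425 minutes
= 7 hours and 5 minutes past 12:00 = 7:05

Final answer: 7:05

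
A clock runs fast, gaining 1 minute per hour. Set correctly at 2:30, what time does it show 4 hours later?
For every 60 true minutes, the faulty clock advances 60 + 1 = 61 minutes.
True elapsed: 4 hours = 240 minutes.
Faulty clock advances: 240 x 61/60 = 244 minutes (drift: 4 minutes ahead).
Shown time: 2:30 + 244 minutes = 6:34.

Final answer: 6:34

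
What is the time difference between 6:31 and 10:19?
From 6:31 to 10:19:
(10 x 60 + 19) - (6 x 60 + 31) = 619 - 391 = 228 minutes
= 3 hours and 48 minutes

Final answer: 3 hours and 48 minutes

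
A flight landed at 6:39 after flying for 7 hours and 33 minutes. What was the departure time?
Starting time: 6:39 = 399 total minutes past 12:00
Subtracting: 7 hours and 33 minutes = 453 minutes
399 - 453 = -54 (negative, add 12 hours = 720) = 666 minutes
= 11 hours and 6 minutes past 12:00 = 11:06

Final answer: 11:06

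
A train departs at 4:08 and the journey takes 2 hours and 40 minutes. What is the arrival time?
Starting time: 4:08
Adding 40 minutes to 8 minutes: 8 + 40 = 48 minutes
Adding 2 hours: 4 + 2 = 6
Final time: 6:48

Final answer: 6:48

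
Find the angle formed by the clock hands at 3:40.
Hour hand position: 3 x 30 + 40 x 0.5 = 110 degrees
Minute hand position: 40 x 6 = 240 degrees
Difference: |110 - 240| = 130 degrees
The angle between the hands is 130 degrees

Final answer: 130 degrees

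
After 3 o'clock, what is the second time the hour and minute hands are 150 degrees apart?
At t minutes past 3:00, the hour hand is at 30 x 3 + 0.5t degrees and the minute hand is at 6t degrees.
The smaller angle between them is 150 degrees when |30H - 5.5t| = 150 or |30H - 5.5t| = 210.
With H = 3, solve 30 x 3 - 5.5t = +/- target for each target:
  t = (30 x 3 - 150) / 5.5 = -10.91 (outside (0, 60))
  t = (30 x 3 + 150) / 5.5 = 43.64
  t = (30 x 3 - 210) / 5.5 = -21.82 (outside (0, 60))
  t = (30 x 3 + 210) / 5.5 = 54.55
Valid solutions in (0, 60): {43.64, 54.55} minutes.
The second occurrence is t = 54.55 minutes.
The hands form a 150-degree angle at 54.55 minutes past 3:00.

Final answer: 54.55 minutes past 3:00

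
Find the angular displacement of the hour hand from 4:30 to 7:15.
The hour hand moves 0.5 degrees per minute.
Time elapsed: 7:15 - 4:30 = 165 minutes
Angular displacement: 165 x 0.5 = 82.5 degrees

Final answer: 82.5 degrees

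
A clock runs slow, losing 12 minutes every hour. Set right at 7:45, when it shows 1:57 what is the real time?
For every 60 true minutes, the faulty clock advances 48 minutes, so 1 faulty-clock minute corresponds to 60/48 true minutes.
From 7:45 to 1:57 on the faulty dial is 372 minutes.
True elapsed: 372 x 60/48 = 465 minutes = 7 hours and 45 minutes.
True time: 7:45 + 7 hours and 45 minutes = 3:30.

Final answer: 3:30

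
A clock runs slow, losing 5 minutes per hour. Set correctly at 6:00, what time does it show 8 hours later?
For every 60 true minutes, the faulty clock advances 60 - 5 = 55 minutes.
True elapsed: 8 hours = 480 minutes.
Faulty clock advances: 480 x 55/60 = 440 minutes (drift: 40 minutes behind).
Shown time: 6:00 + 440 minutes = 1:20.

Final answer: 1:20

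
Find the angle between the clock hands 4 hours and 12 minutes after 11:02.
First find the time 4 hours and 12 minutes after 11:02.
Total minutes: 11 x 60 + 2 + 4 x 60 + 12 = 914.
914 mod 720 = 194 minutes = 3:14.
Now compute the angle at 3:14:
Hour hand: 3 x 30 + 14 x 0.5 = 97 degrees
Minute hand: 14 x 6 = 84 degrees
Difference: |97 - 84| = 13 degrees
The angle is 13 degrees

Final answer: 13 degrees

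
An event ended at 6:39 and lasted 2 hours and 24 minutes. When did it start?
Starting time: 6:39 = 399 total minutes past 12:00
Subtracting: 2 hours and 24 minutes = 144 minutes
399 - 144 = 255 minutes
= 4 hours and 15 minutes past 12:00 = 4:15

Final answer: 4:15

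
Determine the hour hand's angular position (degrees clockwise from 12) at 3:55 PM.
The hour hand moves 30 degrees per hour and 0.5 degrees per minute.
At 3:55: (3) x 30 + 55 x 0.5 = 90 + 27.5 = 117.5 degrees

Final answer: 117.5 degrees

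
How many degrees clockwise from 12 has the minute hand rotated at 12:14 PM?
The minute hand moves 6 degrees per minute.
At 12:14: 14 x 6 = 84 degrees

Final answer: 84 degrees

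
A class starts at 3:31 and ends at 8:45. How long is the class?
From 3:31 to 8:45:
(8 x 60 + 45) - (3 x 60 + 31) = 525 - 211 = 314 minutes
= 5 hours and 14 minutes

Final answer: 5 hours and 14 minutes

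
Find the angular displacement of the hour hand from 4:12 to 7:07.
The hour hand moves 0.5 degrees per minute.
Time elapsed: 7:07 - 4:12 = 175 minutes
Angular displacement: 175 x 0.5 = 87.5 degrees

Final answer: 87.5 degrees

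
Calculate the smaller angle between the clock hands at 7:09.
Hour hand position: 7 x 30 + 9 x 0.5 = 214.5 degrees
Minute hand position: 9 x 6 = 54 degrees
Difference: |214.5 - 54| = 160.5 degrees
The angle between the hands is 160.5 degrees

Final answer: 160.5 degrees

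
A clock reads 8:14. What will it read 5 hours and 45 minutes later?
Starting time: 8:14
Adding 45 minutes to 14 minutes: 14 + 45 = 59 minutes
Adding 5 hours: 8 + 5 = 13 - 12 = 1
Final time: 1:59

Final answer: 1:59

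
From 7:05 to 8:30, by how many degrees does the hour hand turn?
The hour hand moves 0.5 degrees per minute.
Time elapsed: 8:30 - 7:05 = 85 minutes
Angular displacement: 85 x 0.5 = 42.5 degrees

Final answer: 42.5 degrees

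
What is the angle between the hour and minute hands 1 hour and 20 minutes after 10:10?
First find the time 1 hour and 20 minutes after 10:10.
Total minutes: 10 x 60 + 10 + 1 x 60 + 20 = 690.
690 mod 720 = 690 minutes = 11:30.
Now compute the angle at 11:30:
Hour hand: 11 x 30 + 30 x 0.5 = 345 degrees
Minute hand: 30 x 6 = 180 degrees
Difference: |345 - 180| = 165 degrees
The angle is 165 degrees

Final answer: 165 degrees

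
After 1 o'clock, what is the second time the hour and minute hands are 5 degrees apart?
At t minutes past 1:00, the hour hand is at 30 x 1 + 0.5t degrees and the minute hand is at 6t degrees.
The smaller angle between them is 5 degrees when |30H - 5.5t| = 5 or |30H - 5.5t| = 355.
With H = 1, solve 30 x 1 - 5.5t = +/- target for each target:
  t = (30 x 1 - 5) / 5.5 = 4.55
  t = (30 x 1 + 5) / 5.5 = 6.36
  t = (30 x 1 - 355) / 5.5 = -59.09 (outside (0, 60))
  t = (30 x 1 + 355) / 5.5 = 70 (outside (0, 60))
Valid solutions in (0, 60): {4.55, 6.36} minutes.
The second occurrence is t = 6.36 minutes.
The hands form a 5-degree angle at 6.36 minutes past 1:00.

Final answer: 6.36 minutes past 1:00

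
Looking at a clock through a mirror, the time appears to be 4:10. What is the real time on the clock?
Reflection across the vertical (12-6) axis maps a hand at angle A degrees to (360 - A) degrees, which sends a reading of T minutes past 12:00 to (720 - T) minutes past 12:00.
Mirror reads 4:10 = 250 minutes past 12:00.
Actual time: (720 - 250) mod 720 = 470 minutes = 7:50.

Final answer: 7:50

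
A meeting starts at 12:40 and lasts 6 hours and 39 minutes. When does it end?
Starting time: 12:40
Adding 39 minutes to 40 minutes: 40 + 39 = 79 minutes = 1 hour and 19 minutes
Adding 6 hours: 12 + 6 + 1 (carry) = 19 - 12 = 7
Final time: 7:19

Final answer: 7:19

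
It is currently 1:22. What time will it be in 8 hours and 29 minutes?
Starting time: 1:22
Adding 29 minutes to 22 minutes: 22 + 29 = 51 minutes
Adding 8 hours: 1 + 8 = 9
Final time: 9:51

Final answer: 9:51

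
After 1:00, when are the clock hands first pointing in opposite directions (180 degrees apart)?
For hands to be 180 degrees apart: |30H - 5.5t| = 180
With H = 1: t = (30 x 1 + 180)/5.5 = 38.18 or t = (30 x 1 - 180)/5.5 = -27.27
First valid solution (0 < t < 60): t = 38.18 minutes
The hands are opposite at 38.18 minutes past 1:00.

Final answer: 38.18 minutes past 1:00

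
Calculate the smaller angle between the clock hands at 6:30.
Hour hand position: 6 x 30 + 30 x 0.5 = 195 degrees
Minute hand position: 30 x 6 = 180 degrees
Difference: |195 - 180| = 15 degrees
The angle between the hands is 15 degrees

Final answer: 15 degrees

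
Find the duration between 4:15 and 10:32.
From 4:15 to 10:32:
(10 x 60 + 32) - (4 x 60 + 15) = 632 - 255 = 377 minutes
= 6 hours and 17 minutes

Final answer: 6 hours and 17 minutes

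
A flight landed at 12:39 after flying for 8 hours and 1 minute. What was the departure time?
Starting time: 12:39 = 39 total minutes past 12:00
Subtracting: 8 hours and 1 minute = 481 minutes
39 - 481 = -442 (negative, add 12 hours = 720) = 278 minutes
= 4 hours and 38 minutes past 12:00 = 4:38

Final answer: 4:38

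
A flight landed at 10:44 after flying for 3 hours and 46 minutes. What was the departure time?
Starting time: 10:44 = 644 total minutes past 12:00
Subtracting: 3 hours and 46 minutes = 226 minutes
644 - 226 = 418 minutes
= 6 hours and 58 minutes past 12:00 = 6:58

Final answer: 6:58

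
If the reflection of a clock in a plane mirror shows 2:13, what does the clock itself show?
Reflection across the vertical (12-6) axis maps a hand at angle A degrees to (360 - A) degrees, which sends a reading of T minutes past 12:00 to (720 - T) minutes past 12:00.
Mirror reads 2:13 = 133 minutes past 12:00.
Actual time: (720 - 133) mod 720 = 587 minutes = 9:47.

Final answer: 9:47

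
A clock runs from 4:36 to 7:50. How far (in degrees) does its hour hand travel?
The hour hand moves 0.5 degrees per minute.
Time elapsed: 7:50 - 4:36 = 194 minutes
Angular displacement: 194 x 0.5 = 97 degrees

Final answer: 97 degrees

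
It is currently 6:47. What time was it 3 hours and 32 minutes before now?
Starting time: 6:47 = 407 total minutes past 12:00
Subtracting: 3 hours and 32 minutes = 212 minutes
407 - 212 = 195 minutes
= 3 hours and 15 minutes past 12:00 = 3:15

Final answer: 3:15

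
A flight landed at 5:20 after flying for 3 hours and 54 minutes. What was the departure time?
Starting time: 5:20 = 320 total minutes past 12:00
Subtracting: 3 hours and 54 minutes = 234 minutes
320 - 234 = 86 minutes
= 1 hour and 26 minutes past 12:00 = 1:26

Final answer: 1:26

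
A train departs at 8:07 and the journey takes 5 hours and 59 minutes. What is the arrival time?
Starting time: 8:07
Adding 59 minutes to 7 minutes: 7 + 59 = 66 minutes = 1 hour and 6 minutes
Adding 5 hours: 8 + 5 + 1 (carry) = 14 - 12 = 2
Final time: 2:06

Final answer: 2:06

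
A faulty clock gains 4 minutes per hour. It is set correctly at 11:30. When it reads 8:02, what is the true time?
For every 60 true minutes, the faulty clock advances 64 minutes, so 1 faulty-clock minute corresponds to 60/64 true minutes.
From 11:30 to 8:02 on the faulty dial is 512 minutes.
True elapsed: 512 x 60/64 = 480 minutes = 8 hours.
True time: 11:30 + 8 hours = 7:30.

Final answer: 7:30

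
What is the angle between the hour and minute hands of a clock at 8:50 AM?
Hour hand position: 8 x 30 + 50 x 0.5 = 265 degrees
Minute hand position: 50 x 6 = 300 degrees
Difference: |265 - 300| = 35 degrees
The angle between the hands is 35 degrees

Final answer: 35 degrees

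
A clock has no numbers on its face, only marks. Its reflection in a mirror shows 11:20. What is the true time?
Reflection across the vertical (12-6) axis maps a hand at angle A degrees to (360 - A) degrees, which sends a reading of T minutes past 12:00 to (720 - T) minutes past 12:00.
Mirror reads 11:20 = 680 minutes past 12:00.
Actual time: (720 - 680) mod 720 = 40 minutes = 12:40.

Final answer: 12:40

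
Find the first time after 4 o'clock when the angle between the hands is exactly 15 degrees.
At t minutes past 4:00, the hour hand is at 30 x 4 + 0.5t degrees and the minute hand is at 6t degrees.
The smaller angle between them is 15 degrees when |30H - 5.5t| = 15 or |30H - 5.5t| = 345.
With H = 4, solve 30 x 4 - 5.5t = +/- target for each target:
  t = (30 x 4 - 15) / 5.5 = 19.09
  t = (30 x 4 + 15) / 5.5 = 24.55
  t = (30 x 4 - 345) / 5.5 = -40.91 (outside (0, 60))
  t = (30 x 4 + 345) / 5.5 = 84.55 (outside (0, 60))
Valid solutions in (0, 60): {19.09, 24.55} minutes.
The first occurrence is t = 19.09 minutes.
The hands form a 15-degree angle at 19.09 minutes past 4:00.

Final answer: 19.09 minutes past 4:00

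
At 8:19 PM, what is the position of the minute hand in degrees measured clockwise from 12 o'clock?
The minute hand moves 6 degrees per minute.
At 8:19: 19 x 6 = 114 degrees

Final answer: 114 degrees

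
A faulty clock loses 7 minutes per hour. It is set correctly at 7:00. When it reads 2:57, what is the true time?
For every 60 true minutes, the faulty clock advances 53 minutes, so 1 faulty-clock minute corresponds to 60/53 true minutes.
From 7:00 to 2:57 on the faulty dial is 477 minutes.
True elapsed: 477 x 60/53 = 540 minutes = 9 hours.
True time: 7:00 + 9 hours = 4:00.

Final answer: 4:00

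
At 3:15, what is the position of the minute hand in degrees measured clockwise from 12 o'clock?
The minute hand moves 6 degrees per minute.
At 3:15: 15 x 6 = 90 degrees

Final answer: 90 degrees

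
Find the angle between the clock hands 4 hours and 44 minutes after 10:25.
First find the time 4 hours and 44 minutes after 10:25.
Total minutes: 10 x 60 + 25 + 4 x 60 + 44 = 909.
909 mod 720 = 189 minutes = 3:09.
Now compute the angle at 3:09:
Hour hand: 3 x 30 + 9 x 0.5 = 94.5 degrees
Minute hand: 9 x 6 = 54 degrees
Difference: |94.5 - 54| = 40.5 degrees
The angle is 40.5 degrees

Final answer: 40.5 degrees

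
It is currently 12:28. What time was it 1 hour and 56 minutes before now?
Starting time: 12:28 = 28 total minutes past 12:00
Subtracting: 1 hour and 56 minutes = 116 minutes
28 - 116 = -88 (negative, add 12 hours = 720) = 632 minutes
= 10 hours and 32 minutes past 12:00 = 10:32

Final answer: 10:32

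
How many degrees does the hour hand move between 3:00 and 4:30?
The hour hand moves 0.5 degrees per minute.
Time elapsed: 4:30 - 3:00 = 90 minutes
Angular displacement: 90 x 0.5 = 45 degrees

Final answer: 45 degrees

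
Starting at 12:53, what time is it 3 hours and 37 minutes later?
Starting time: 12:53
Adding 37 minutes to 53 minutes: 53 + 37 = 90 minutes = 1 hour and 30 minutes
Adding 3 hours: 12 + 3 + 1 (carry) = 16 - 12 = 4
Final time: 4:30

Final answer: 4:30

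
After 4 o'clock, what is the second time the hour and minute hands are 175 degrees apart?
At t minutes past 4:00, the hour hand is at 30 x 4 + 0.5t degrees and the minute hand is at 6t degrees.
The smaller angle between them is 175 degrees when |30H - 5.5t| = 175 or |30H - 5.5t| = 185.
With H = 4, solve 30 x 4 - 5.5t = +/- target for each target:
  t = (30 x 4 - 175) / 5.5 = -10 (outside (0, 60))
  t = (30 x 4 + 175) / 5.5 = 53.64
  t = (30 x 4 - 185) / 5.5 = -11.82 (outside (0, 60))
  t = (30 x 4 + 185) / 5.5 = 55.45
Valid solutions in (0, 60): {53.64, 55.45} minutes.
The second occurrence is t = 55.45 minutes.
The hands form a 175-degree angle at 55.45 minutes past 4:00.

Final answer: 55.45 minutes past 4:00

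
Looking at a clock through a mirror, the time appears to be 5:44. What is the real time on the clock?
Reflection across the vertical (12-6) axis maps a hand at angle A degrees to (360 - A) degrees, which sends a reading of T minutes past 12:00 to (720 - T) minutes past 12:00.
Mirror reads 5:44 = 344 minutes past 12:00.
Actual time: (720 - 344) mod 720 = 376 minutes = 6:16.

Final answer: 6:16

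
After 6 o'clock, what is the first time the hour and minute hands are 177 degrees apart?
At t minutes past 6:00, the hour hand is at 30 x 6 + 0.5t degrees and the minute hand is at 6t degrees.
The smaller angle between them is 177 degrees when |30H - 5.5t| = 177 or |30H - 5.5t| = 183.
With H = 6, solve 30 x 6 - 5.5t = +/- target for each target:
  t = (30 x 6 - 177) / 5.5 = 0.55
  t = (30 x 6 + 177) / 5.5 = 64.91 (outside (0, 60))
  t = (30 x 6 - 183) / 5.5 = -0.55 (outside (0, 60))
  t = (30 x 6 + 183) / 5.5 = 66 (outside (0, 60))
Valid solutions in (0, 60): {0.55} minutes.
The first occurrence is t = 0.55 minutes.
The hands form a 177-degree angle at 0.55 minutes past 6:00.

Final answer: 0.55 minutes past 6:00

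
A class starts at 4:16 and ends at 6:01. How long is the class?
From 4:16 to 6:01:
(6 x 60 + 1) - (4 x 60 + 16) = 361 - 256 = 105 minutes
= 1 hour and 45 minutes

Final answer: 1 hour and 45 minutes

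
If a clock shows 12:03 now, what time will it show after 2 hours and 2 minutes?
Starting time: 12:03
Adding 2 minutes to 3 minutes: 3 + 2 = 5 minutes
Adding 2 hours: 12 + 2 = 14 - 12 = 2
Final time: 2:05

Final answer: 2:05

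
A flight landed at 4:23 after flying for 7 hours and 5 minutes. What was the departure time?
Starting time: 4:23 = 263 total minutes past 12:00
Subtracting: 7 hours and 5 minutes = 425 minutes
263 - 425 = -162 (negative, add 12 hours = 720) = 558 minutes
= 9 hours and 18 minutes past 12:00 = 9:18

Final answer: 9:18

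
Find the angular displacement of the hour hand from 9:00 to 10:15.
The hour hand moves 0.5 degrees per minute.
Time elapsed: 10:15 - 9:00 = 75 minutes
Angular displacement: 75 x 0.5 = 37.5 degrees

Final answer: 37.5 degrees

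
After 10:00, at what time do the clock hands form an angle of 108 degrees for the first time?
At t minutes past 10:00, the hour hand is at 30 x 10 + 0.5t degrees and the minute hand is at 6t degrees.
The smaller angle between them is 108 degrees when |30H - 5.5t| = 108 or |30H - 5.5t| = 252.
With H = 10, solve 30 x 10 - 5.5t = +/- target for each target:
  t = (30 x 10 - 108) / 5.5 = 34.91
  t = (30 x 10 + 108) / 5.5 = 74.18 (outside (0, 60))
  t = (30 x 10 - 252) / 5.5 = 8.73
  t = (30 x 10 + 252) / 5.5 = 100.36 (outside (0, 60))
Valid solutions in (0, 60): {8.73, 34.91} minutes.
The first occurrence is t = 8.73 minutes.
The hands form a 108-degree angle at 8.73 minutes past 10:00.

Final answer: 8.73 minutes past 10:00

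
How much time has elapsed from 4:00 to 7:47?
From 4:00 to 7:47:
(7 x 60 + 47) - (4 x 60 + 0) = 467 - 240 = 227 minutes
= 3 hours and 47 minutes

Final answer: 3 hours and 47 minutes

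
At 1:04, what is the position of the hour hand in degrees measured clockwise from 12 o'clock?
The hour hand moves 30 degrees per hour and 0.5 degrees per minute.
At 1:04: (1) x 30 + 4 x 0.5 = 30 + 2 = 32 degrees

Final answer: 32 degrees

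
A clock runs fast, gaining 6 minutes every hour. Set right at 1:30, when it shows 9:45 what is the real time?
For every 60 true minutes, the faulty clock advances 66 minutes, so 1 faulty-clock minute corresponds to 60/66 true minutes.
From 1:30 to 9:45 on the faulty dial is 495 minutes.
True elapsed: 495 x 60/66 = 450 minutes = 7 hours and 30 minutes.
True time: 1:30 + 7 hours and 30 minutes = 9:00.

Final answer: 9:00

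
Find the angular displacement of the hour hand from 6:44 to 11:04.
The hour hand moves 0.5 degrees per minute.
Time elapsed: 11:04 - 6:44 = 260 minutes
Angular displacement: 260 x 0.5 = 130 degrees

Final answer: 130 degrees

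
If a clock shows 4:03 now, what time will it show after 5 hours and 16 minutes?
Starting time: 4:03
Adding 16 minutes to 3 minutes: 3 + 16 = 19 minutes
Adding 5 hours: 4 + 5 = 9
Final time: 9:19

Final answer: 9:19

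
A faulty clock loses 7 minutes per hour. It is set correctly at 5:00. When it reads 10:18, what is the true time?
For every 60 true minutes, the faulty clock advances 53 minutes, so 1 faulty-clock minute corresponds to 60/53 true minutes.
From 5:00 to 10:18 on the faulty dial is 318 minutes.
True elapsed: 318 x 60/53 = 360 minutes = 6 hours.
True time: 5:00 + 6 hours = 11:00.

Final answer: 11:00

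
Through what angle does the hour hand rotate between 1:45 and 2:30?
The hour hand moves 0.5 degrees per minute.
Time elapsed: 2:30 - 1:45 = 45 minutes
Angular displacement: 45 x 0.5 = 22.5 degrees

Final answer: 22.5 degrees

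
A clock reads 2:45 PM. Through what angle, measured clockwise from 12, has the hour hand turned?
The hour hand moves 30 degrees per hour and 0.5 degrees per minute.
At 2:45: (2) x 30 + 45 x 0.5 = 60 + 22.5 = 82.5 degrees

Final answer: 82.5 degrees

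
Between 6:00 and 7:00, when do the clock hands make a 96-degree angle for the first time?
At t minutes past 6:00, the hour hand is at 30 x 6 + 0.5t degrees and the minute hand is at 6t degrees.
The smaller angle between them is 96 degrees when |30H - 5.5t| = 96 or |30H - 5.5t| = 264.
With H = 6, solve 30 x 6 - 5.5t = +/- target for each target:
  t = (30 x 6 - 96) / 5.5 = 15.27
  t = (30 x 6 + 96) / 5.5 = 50.18
  t = (30 x 6 - 264) / 5.5 = -15.27 (outside (0, 60))
  t = (30 x 6 + 264) / 5.5 = 80.73 (outside (0, 60))
Valid solutions in (0, 60): {15.27, 50.18} minutes.
The first occurrence is t = 15.27 minutes.
The hands form a 96-degree angle at 15.27 minutes past 6:00.

Final answer: 15.27 minutes past 6:00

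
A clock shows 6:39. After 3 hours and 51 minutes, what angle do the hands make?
First find the time 3 hours and 51 minutes after 6:39.
Total minutes: 6 x 60 + 39 + 3 x 60 + 51 = 630.
630 mod 720 = 630 minutes = 10:30.
Now compute the angle at 10:30:
Hour hand: 10 x 30 + 30 x 0.5 = 315 degrees
Minute hand: 30 x 6 = 180 degrees
Difference: |315 - 180| = 135 degrees
The angle is 135 degrees

Final answer: 135 degrees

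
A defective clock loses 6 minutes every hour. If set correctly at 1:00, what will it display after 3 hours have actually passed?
For every 60 true minutes, the faulty clock advances 60 - 6 = 54 minutes.
True elapsed: 3 hours = 180 minutes.
Faulty clock advances: 180 x 54/60 = 162 minutes (drift: 18 minutes behind).
Shown time: 1:00 + 162 minutes = 3:42.

Final answer: 3:42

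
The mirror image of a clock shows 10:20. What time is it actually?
Reflection across the vertical (12-6) axis maps a hand at angle A degrees to (360 - A) degrees, which sends a reading of T minutes past 12:00 to (720 - T) minutes past 12:00.
Mirror reads 10:20 = 620 minutes past 12:00.
Actual time: (720 - 620) mod 720 = 100 minutes = 1:40.

Final answer: 1:40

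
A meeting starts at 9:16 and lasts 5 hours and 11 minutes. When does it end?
Starting time: 9:16
Adding 11 minutes to 16 minutes: 16 + 11 = 27 minutes
Adding 5 hours: 9 + 5 = 14 - 12 = 2
Final time: 2:27

Final answer: 2:27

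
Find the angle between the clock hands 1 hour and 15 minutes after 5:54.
First find the time 1 hour and 15 minutes after 5:54.
Total minutes: 5 x 60 + 54 + 1 x 60 + 15 = 429.
429 mod 720 = 429 minutes = 7:09.
Now compute the angle at 7:09:
Hour hand: 7 x 30 + 9 x 0.5 = 214.5 degrees
Minute hand: 9 x 6 = 54 degrees
Difference: |214.5 - 54| = 160.5 degrees
The angle is 160.5 degrees

Final answer: 160.5 degrees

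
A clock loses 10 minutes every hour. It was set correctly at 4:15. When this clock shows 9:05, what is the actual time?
For every 60 true minutes, the faulty clock advances 50 minutes, so 1 faulty-clock minute corresponds to 60/50 true minutes.
From 4:15 to 9:05 on the faulty dial is 290 minutes.
True elapsed: 290 x 60/50 = 348 minutes = 5 hours and 48 minutes.
True time: 4:15 + 5 hours and 48 minutes = 10:03.

Final answer: 10:03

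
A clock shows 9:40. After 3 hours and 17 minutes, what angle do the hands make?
First find the time 3 hours and 17 minutes after 9:40.
Total minutes: 9 x 60 + 40 + 3 x 60 + 17 = 777.
777 mod 720 = 57 minutes = 12:57.
Now compute the angle at 12:57:
Hour hand: 0 x 30 + 57 x 0.5 = 28.5 degrees
Minute hand: 57 x 6 = 342 degrees
Difference: |28.5 - 342| = 313.5 degrees
Smaller angle: 360 - 313.5 = 46.5 degrees

Final answer: 46.5 degrees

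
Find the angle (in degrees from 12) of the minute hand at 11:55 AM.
The minute hand moves 6 degrees per minute.
At 11:55: 55 x 6 = 330 degrees

Final answer: 330 degrees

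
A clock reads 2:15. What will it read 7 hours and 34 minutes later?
Starting time: 2:15
Adding 34 minutes to 15 minutes: 15 + 34 = 49 minutes
Adding 7 hours: 2 + 7 = 9
Final time: 9:49

Final answer: 9:49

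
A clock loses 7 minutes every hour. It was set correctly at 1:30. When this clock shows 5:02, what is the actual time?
For every 60 true minutes, the faulty clock advances 53 minutes, so 1 faulty-clock minute corresponds to 60/53 true minutes.
From 1:30 to 5:02 on the faulty dial is 212 minutes.
True elapsed: 212 x 60/53 = 240 minutes = 4 hours.
True time: 1:30 + 4 hours = 5:30.

Final answer: 5:30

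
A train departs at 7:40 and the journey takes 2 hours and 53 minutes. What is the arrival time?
Starting time: 7:40
Adding 53 minutes to 40 minutes: 40 + 53 = 93 minutes = 1 hour and 33 minutes
Adding 2 hours: 7 + 2 + 1 (carry) = 10
Final time: 10:33

Final answer: 10:33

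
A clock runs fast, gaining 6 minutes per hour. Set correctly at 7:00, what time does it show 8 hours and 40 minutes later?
For every 60 true minutes, the faulty clock advances 60 + 6 = 66 minutes.
True elapsed: 8 hours and 40 minutes = 520 minutes.
Faulty clock advances: 520 x 66/60 = 572 minutes (drift: 52 minutes ahead).
Shown time: 7:00 + 572 minutes = 4:32.

Final answer: 4:32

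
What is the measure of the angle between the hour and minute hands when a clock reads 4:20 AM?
Hour hand position: 4 x 30 + 20 x 0.5 = 130 degrees
Minute hand position: 20 x 6 = 120 degrees
Difference: |130 - 120| = 10 degrees
The angle between the hands is 10 degrees

Final answer: 10 degrees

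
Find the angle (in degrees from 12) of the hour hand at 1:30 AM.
The hour hand moves 30 degrees per hour and 0.5 degrees per minute.
At 1:30: (1) x 30 + 30 x 0.5 = 30 + 15 = 45 degrees

Final answer: 45 degrees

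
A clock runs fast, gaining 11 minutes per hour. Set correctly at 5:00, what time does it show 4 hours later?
For every 60 true minutes, the faulty clock advances 60 + 11 = 71 minutes.
True elapsed: 4 hours = 240 minutes.
Faulty clock advances: 240 x 71/60 = 284 minutes (drift: 44 minutes ahead).
Shown time: 5:00 + 284 minutes = 9:44.

Final answer: 9:44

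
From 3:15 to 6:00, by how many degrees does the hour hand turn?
The hour hand moves 0.5 degrees per minute.
Time elapsed: 6:00 - 3:15 = 165 minutes
Angular displacement: 165 x 0.5 = 82.5 degrees

Final answer: 82.5 degrees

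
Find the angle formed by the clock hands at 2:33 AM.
Hour hand position: 2 x 30 + 33 x 0.5 = 76.5 degrees
Minute hand position: 33 x 6 = 198 degrees
Difference: |76.5 - 198| = 121.5 degrees
The angle between the hands is 121.5 degrees

Final answer: 121.5 degrees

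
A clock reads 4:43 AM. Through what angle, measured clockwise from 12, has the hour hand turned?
The hour hand moves 30 degrees per hour and 0.5 degrees per minute.
At 4:43: (4) x 30 + 43 x 0.5 = 120 + 21.5 = 141.5 degrees

Final answer: 141.5 degrees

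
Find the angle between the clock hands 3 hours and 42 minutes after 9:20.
First find the time 3 hours and 42 minutes after 9:20.
Total minutes: 9 x 60 + 20 + 3 x 60 + 42 = 782.
782 mod 720 = 62 minutes = 1:02.
Now compute the angle at 1:02:
Hour hand: 1 x 30 + 2 x 0.5 = 31 degrees
Minute hand: 2 x 6 = 12 degrees
Difference: |31 - 12| = 19 degrees
The angle is 19 degrees

Final answer: 19 degrees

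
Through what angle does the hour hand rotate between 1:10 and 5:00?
The hour hand moves 0.5 degrees per minute.
Time elapsed: 5:00 - 1:10 = 230 minutes
Angular displacement: 230 x 0.5 = 115 degrees

Final answer: 115 degrees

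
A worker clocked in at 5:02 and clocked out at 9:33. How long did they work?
From 5:02 to 9:33:
(9 x 60 + 33) - (5 x 60 + 2) = 573 - 302 = 271 minutes
= 4 hours and 31 minutes

Final answer: 4 hours and 31 minutes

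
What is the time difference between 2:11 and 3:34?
From 2:11 to 3:34:
(3 x 60 + 34) - (2 x 60 + 11) = 214 - 131 = 83 minutes
= 1 hour and 23 minutes

Final answer: 1 hour and 23 minutes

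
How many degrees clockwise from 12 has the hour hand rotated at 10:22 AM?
The hour hand moves 30 degrees per hour and 0.5 degrees per minute.
At 10:22: (10) x 30 + 22 x 0.5 = 300 + 11 = 311 degrees

Final answer: 311 degrees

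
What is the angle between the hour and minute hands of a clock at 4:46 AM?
Hour hand position: 4 x 30 + 46 x 0.5 = 143 degrees
Minute hand position: 46 x 6 = 276 degrees
Difference: |143 - 276| = 133 degrees
The angle between the hands is 133 degrees

Final answer: 133 degrees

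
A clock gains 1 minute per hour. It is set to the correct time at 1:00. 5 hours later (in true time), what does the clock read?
For every 60 true minutes, the faulty clock advances 60 + 1 = 61 minutes.
True elapsed: 5 hours = 300 minutes.
Faulty clock advances: 300 x 61/60 = 305 minutes (drift: 5 minutes ahead).
Shown time: 1:00 + 305 minutes = 6:05.

Final answer: 6:05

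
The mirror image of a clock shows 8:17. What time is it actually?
Reflection across the vertical (12-6) axis maps a hand at angle A degrees to (360 - A) degrees, which sends a reading of T minutes past 12:00 to (720 - T) minutes past 12:00.
Mirror reads 8:17 = 497 minutes past 12:00.
Actual time: (720 - 497) mod 720 = 223 minutes = 3:43.

Final answer: 3:43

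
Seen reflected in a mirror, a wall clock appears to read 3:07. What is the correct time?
Reflection across the vertical (12-6) axis maps a hand at angle A degrees to (360 - A) degrees, which sends a reading of T minutes past 12:00 to (720 - T) minutes past 12:00.
Mirror reads 3:07 = 187 minutes past 12:00.
Actual time: (720 - 187) mod 720 = 533 minutes = 8:53.

Final answer: 8:53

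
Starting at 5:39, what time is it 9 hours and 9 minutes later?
Starting time: 5:39
Adding 9 minutes to 39 minutes: 39 + 9 = 48 minutes
Adding 9 hours: 5 + 9 = 14 - 12 = 2
Final time: 2:48

Final answer: 2:48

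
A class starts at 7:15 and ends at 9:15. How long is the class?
From 7:15 to 9:15:
(9 x 60 + 15) - (7 x 60 + 15) = 555 - 435 = 120 minutes
= 2 hours

Final answer: 2 hours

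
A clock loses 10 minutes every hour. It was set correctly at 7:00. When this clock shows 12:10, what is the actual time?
For every 60 true minutes, the faulty clock advances 50 minutes, so 1 faulty-clock minute corresponds to 60/50 true minutes.
From 7:00 to 12:10 on the faulty dial is 310 minutes.
True elapsed: 310 x 60/50 = 372 minutes = 6 hours and 12 minutes.
True time: 7:00 + 6 hours and 12 minutes = 1:12.

Final answer: 1:12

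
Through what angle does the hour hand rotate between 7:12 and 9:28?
The hour hand moves 0.5 degrees per minute.
Time elapsed: 9:28 - 7:12 = 136 minutes
Angular displacement: 136 x 0.5 = 68 degrees

Final answer: 68 degrees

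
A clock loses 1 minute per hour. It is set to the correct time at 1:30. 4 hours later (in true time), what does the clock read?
For every 60 true minutes, the faulty clock advances 60 - 1 = 59 minutes.
True elapsed: 4 hours = 240 minutes.
Faulty clock advances: 240 x 59/60 = 236 minutes (drift: 4 minutes behind).
Shown time: 1:30 + 236 minutes = 5:26.

Final answer: 5:26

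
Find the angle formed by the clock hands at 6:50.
Hour hand position: 6 x 30 + 50 x 0.5 = 205 degrees
Minute hand position: 50 x 6 = 300 degrees
Difference: |205 - 300| = 95 degrees
The angle between the hands is 95 degrees

Final answer: 95 degrees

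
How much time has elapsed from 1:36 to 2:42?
From 1:36 to 2:42:
(2 x 60 + 42) - (1 x 60 + 36) = 162 - 96 = 66 minutes
= 1 hour and 6 minutes

Final answer: 1 hour and 6 minutes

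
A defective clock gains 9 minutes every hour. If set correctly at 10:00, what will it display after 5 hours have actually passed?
For every 60 true minutes, the faulty clock advances 60 + 9 = 69 minutes.
True elapsed: 5 hours = 300 minutes.
Faulty clock advances: 300 x 69/60 = 345 minutes (drift: 45 minutes ahead).
Shown time: 10:00 + 345 minutes = 3:45.

Final answer: 3:45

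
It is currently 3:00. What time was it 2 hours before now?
Starting time: 3:00 = 180 total minutes past 12:00
Subtracting: 2 hours = 120 minutes
180 - 120 = 60 minutes
= 1 hour past 12:00 = 1:00

Final answer: 1:00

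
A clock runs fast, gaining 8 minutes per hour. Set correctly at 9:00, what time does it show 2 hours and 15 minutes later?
For every 60 true minutes, the faulty clock advances 60 + 8 = 68 minutes.
True elapsed: 2 hours and 15 minutes = 135 minutes.
Faulty clock advances: 135 x 68/60 = 153 minutes (drift: 18 minutes ahead).
Shown time: 9:00 + 153 minutes = 11:33.

Final answer: 11:33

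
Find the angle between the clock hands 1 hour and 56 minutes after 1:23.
First find the time 1 hour and 56 minutes after 1:23.
Total minutes: 1 x 60 + 23 + 1 x 60 + 56 = 199.
199 mod 720 = 199 minutes = 3:19.
Now compute the angle at 3:19:
Hour hand: 3 x 30 + 19 x 0.5 = 99.5 degrees
Minute hand: 19 x 6 = 114 degrees
Difference: |99.5 - 114| = 14.5 degrees
The angle is 14.5 degrees

Final answer: 14.5 degrees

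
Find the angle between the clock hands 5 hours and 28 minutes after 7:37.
First find the time 5 hours and 28 minutes after 7:37.
Total minutes: 7 x 60 + 37 + 5 x 60 + 28 = 785.
785 mod 720 = 65 minutes = 1:05.
Now compute the angle at 1:05:
Hour hand: 1 x 30 + 5 x 0.5 = 32.5 degrees
Minute hand: 5 x 6 = 30 degrees
Difference: |32.5 - 30| = 2.5 degrees
The angle is 2.5 degrees

Final answer: 2.5 degrees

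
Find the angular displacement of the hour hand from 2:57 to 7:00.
The hour hand moves 0.5 degrees per minute.
Time elapsed: 7:00 - 2:57 = 243 minutes
Angular displacement: 243 x 0.5 = 121.5 degrees

Final answer: 121.5 degrees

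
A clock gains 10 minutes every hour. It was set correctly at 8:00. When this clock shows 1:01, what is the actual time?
For every 60 true minutes, the faulty clock advances 70 minutes, so 1 faulty-clock minute corresponds to 60/70 true minutes.
From 8:00 to 1:01 on the faulty dial is 301 minutes.
True elapsed: 301 x 60/70 = 258 minutes = 4 hours and 18 minutes.
True time: 8:00 + 4 hours and 18 minutes = 12:18.

Final answer: 12:18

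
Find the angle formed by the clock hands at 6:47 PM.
Hour hand position: 6 x 30 + 47 x 0.5 = 203.5 degrees
Minute hand position: 47 x 6 = 282 degrees
Difference: |203.5 - 282| = 78.5 degrees
The angle between the hands is 78.5 degrees

Final answer: 78.5 degrees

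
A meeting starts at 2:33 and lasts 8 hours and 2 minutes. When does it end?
Starting time: 2:33
Adding 2 minutes to 33 minutes: 33 + 2 = 35 minutes
Adding 8 hours: 2 + 8 = 10
Final time: 10:35

Final answer: 10:35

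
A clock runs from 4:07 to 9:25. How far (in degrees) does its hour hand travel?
The hour hand moves 0.5 degrees per minute.
Time elapsed: 9:25 - 4:07 = 318 minutes
Angular displacement: 318 x 0.5 = 159 degrees

Final answer: 159 degrees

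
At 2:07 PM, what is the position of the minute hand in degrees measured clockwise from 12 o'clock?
The minute hand moves 6 degrees per minute.
At 2:07: 7 x 6 = 42 degrees

Final answer: 42 degrees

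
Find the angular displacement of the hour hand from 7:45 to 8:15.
The hour hand moves 0.5 degrees per minute.
Time elapsed: 8:15 - 7:45 = 30 minutes
Angular displacement: 30 x 0.5 = 15 degrees

Final answer: 15 degrees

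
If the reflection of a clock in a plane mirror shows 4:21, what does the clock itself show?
Reflection across the vertical (12-6) axis maps a hand at angle A degrees to (360 - A) degrees, which sends a reading of T minutes past 12:00 to (720 - T) minutes past 12:00.
Mirror reads 4:21 = 261 minutes past 12:00.
Actual time: (720 - 261) mod 720 = 459 minutes = 7:39.

Final answer: 7:39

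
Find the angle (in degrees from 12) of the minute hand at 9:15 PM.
The minute hand moves 6 degrees per minute.
At 9:15: 15 x 6 = 90 degrees

Final answer: 90 degrees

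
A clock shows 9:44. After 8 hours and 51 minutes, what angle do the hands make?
First find the time 8 hours and 51 minutes after 9:44.
Total minutes: 9 x 60 + 44 + 8 x 60 + 51 = 1115.
1115 mod 720 = 395 minutes = 6:35.
Now compute the angle at 6:35:
Hour hand: 6 x 30 + 35 x 0.5 = 197.5 degrees
Minute hand: 35 x 6 = 210 degrees
Difference: |197.5 - 210| = 12.5 degrees
The angle is 12.5 degrees

Final answer: 12.5 degrees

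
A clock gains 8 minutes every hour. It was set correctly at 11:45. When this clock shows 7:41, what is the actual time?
For every 60 true minutes, the faulty clock advances 68 minutes, so 1 faulty-clock minute corresponds to 60/68 true minutes.
From 11:45 to 7:41 on the faulty dial is 476 minutes.
True elapsed: 476 x 60/68 = 420 minutes = 7 hours.
True time: 11:45 + 7 hours = 6:45.

Final answer: 6:45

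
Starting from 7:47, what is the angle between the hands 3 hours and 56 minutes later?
First find the time 3 hours and 56 minutes after 7:47.
Total minutes: 7 x 60 + 47 + 3 x 60 + 56 = 703.
703 mod 720 = 703 minutes = 11:43.
Now compute the angle at 11:43:
Hour hand: 11 x 30 + 43 x 0.5 = 351.5 degrees
Minute hand: 43 x 6 = 258 degrees
Difference: |351.5 - 258| = 93.5 degrees
The angle is 93.5 degrees

Final answer: 93.5 degrees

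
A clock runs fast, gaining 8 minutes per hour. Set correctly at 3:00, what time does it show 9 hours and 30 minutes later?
For every 60 true minutes, the faulty clock advances 60 + 8 = 68 minutes.
True elapsed: 9 hours and 30 minutes = 570 minutes.
Faulty clock advances: 570 x 68/60 = 646 minutes (drift: 76 minutes ahead).
Shown time: 3:00 + 646 minutes = 1:46.

Final answer: 1:46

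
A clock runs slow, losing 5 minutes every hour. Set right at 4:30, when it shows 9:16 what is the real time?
For every 60 true minutes, the faulty clock advances 55 minutes, so 1 faulty-clock minute corresponds to 60/55 true minutes.
From 4:30 to 9:16 on the faulty dial is 286 minutes.
True elapsed: 286 x 60/55 = 312 minutes = 5 hours and 12 minutes.
True time: 4:30 + 5 hours and 12 minutes = 9:42.

Final answer: 9:42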